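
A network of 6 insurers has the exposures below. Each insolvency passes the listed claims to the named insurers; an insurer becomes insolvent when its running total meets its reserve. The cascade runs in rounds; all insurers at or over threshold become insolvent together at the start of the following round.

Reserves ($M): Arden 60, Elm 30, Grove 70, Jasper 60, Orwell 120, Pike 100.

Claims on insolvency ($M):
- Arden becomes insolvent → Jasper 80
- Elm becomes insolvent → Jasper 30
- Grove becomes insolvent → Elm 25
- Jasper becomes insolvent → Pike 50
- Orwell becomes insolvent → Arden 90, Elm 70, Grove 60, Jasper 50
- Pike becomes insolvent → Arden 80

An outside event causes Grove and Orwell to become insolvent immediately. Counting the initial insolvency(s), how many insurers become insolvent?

5

Round 1 — Grove, Orwell become insolvent (initial).
  Arden: +90 → 90 ≥ 60
  Elm: +25+70 → 95 ≥ 30
  Jasper: +50 → 50 < 60
Round 2 — Arden, Elm become insolvent.
  Jasper: +80+30 → 160 ≥ 60
Round 3 — Jasper becomes insolvent.
  Pike: +50 → 50 < 100
No further insolvencies.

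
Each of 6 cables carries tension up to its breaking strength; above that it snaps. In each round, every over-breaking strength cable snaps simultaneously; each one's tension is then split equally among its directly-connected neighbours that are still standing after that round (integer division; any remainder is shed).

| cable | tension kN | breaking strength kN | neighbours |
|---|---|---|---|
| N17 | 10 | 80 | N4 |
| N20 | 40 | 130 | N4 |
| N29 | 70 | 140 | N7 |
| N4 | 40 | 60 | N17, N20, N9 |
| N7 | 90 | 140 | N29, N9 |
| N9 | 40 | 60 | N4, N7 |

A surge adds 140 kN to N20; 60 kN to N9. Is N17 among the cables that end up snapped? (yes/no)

yes

Round 1 — N20 at 180 > 130; N9 at 100 > 60. N20, N9 snap.
  N20 sheds 180 kN to N4: 180 each.
    N4: 40+180 = 220 > 60
  N9 sheds 100 kN to N4, N7: 50 each.
    N4: 220+50 = 270 > 60
    N7: 90+50 = 140 ≤ 140
Round 2 — N4 snaps.
  N4 sheds 270 kN to N17: 270 each.
    N17: 10+270 = 280 > 80
Round 3 — N17 snaps.
  N17 sheds 280 kN: no online neighbours, lost.
No further breaks.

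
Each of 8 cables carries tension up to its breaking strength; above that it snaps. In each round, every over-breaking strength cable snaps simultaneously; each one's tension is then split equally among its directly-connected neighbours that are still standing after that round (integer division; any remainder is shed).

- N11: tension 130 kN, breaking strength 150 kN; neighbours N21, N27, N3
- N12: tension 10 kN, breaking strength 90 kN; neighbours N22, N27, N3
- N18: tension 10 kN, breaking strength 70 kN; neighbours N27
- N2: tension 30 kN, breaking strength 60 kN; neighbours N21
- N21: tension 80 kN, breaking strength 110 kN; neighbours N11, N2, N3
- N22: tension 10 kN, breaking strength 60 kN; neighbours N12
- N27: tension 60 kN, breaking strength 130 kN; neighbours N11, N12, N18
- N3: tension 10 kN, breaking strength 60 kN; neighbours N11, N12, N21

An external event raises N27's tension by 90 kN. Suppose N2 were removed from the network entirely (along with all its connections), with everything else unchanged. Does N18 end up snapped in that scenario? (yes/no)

With N2 removed:
Round 1 — N27 at 150 > 130. N27 snaps.
  N27 sheds 150 kN to N11, N12, N18: 50 each.
    N11: 130+50 = 180 > 150
    N12: 10+50 = 60 ≤ 90
    N18: 10+50 = 60 ≤ 70
Round 2 — N11 snaps.
  N11 sheds 180 kN to N21, N3: 90 each.
    N21: 80+90 = 170 > 110
    N3: 10+90 = 100 > 60
Round 3 — N21, N3 snap.
  N21 sheds 170 kN: no online neighbours, lost.
  N3 sheds 100 kN to N12: 100 each.
    N12: 60+100 = 160 > 90
Round 4 — N12 snaps.
  N12 sheds 160 kN to N22: 160 each.
    N22: 10+160 = 170 > 60
Round 5 — N22 snaps.
  N22 sheds 170 kN: no online neighbours, lost.
No further breaks.

no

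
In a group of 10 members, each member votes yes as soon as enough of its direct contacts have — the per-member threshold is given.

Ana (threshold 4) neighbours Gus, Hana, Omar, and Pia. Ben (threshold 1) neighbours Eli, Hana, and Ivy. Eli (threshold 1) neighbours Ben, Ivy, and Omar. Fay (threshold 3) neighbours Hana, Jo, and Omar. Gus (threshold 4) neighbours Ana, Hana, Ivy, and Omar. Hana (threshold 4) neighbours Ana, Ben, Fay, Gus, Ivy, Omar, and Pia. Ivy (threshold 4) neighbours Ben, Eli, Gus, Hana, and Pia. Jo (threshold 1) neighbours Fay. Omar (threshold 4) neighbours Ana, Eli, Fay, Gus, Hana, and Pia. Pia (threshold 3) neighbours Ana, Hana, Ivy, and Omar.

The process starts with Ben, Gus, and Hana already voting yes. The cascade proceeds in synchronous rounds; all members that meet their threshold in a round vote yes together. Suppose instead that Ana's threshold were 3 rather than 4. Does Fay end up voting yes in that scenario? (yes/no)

With Ana's threshold at 3:
Round 1 — Ben, Gus, Hana vote yes (initial).
Round 2 — checking thresholds:
  Ana: 2 of 4 neighbours < 3, below threshold.
  Eli: 1 of 3 neighbours ≥ 1, votes yes.
  Fay: 1 of 3 neighbours < 3, below threshold.
  Ivy: 3 of 5 neighbours < 4, below threshold.
  Omar: 2 of 6 neighbours < 4, below threshold.
  Pia: 1 of 4 neighbours < 3, below threshold.
Round 3 — checking thresholds:
  Ana: 2 of 4 neighbours < 3, below threshold.
  Fay: 1 of 3 neighbours < 3, below threshold.
  Ivy: 4 of 5 neighbours ≥ 4, votes yes.
  Omar: 3 of 6 neighbours < 4, below threshold.
  Pia: 1 of 4 neighbours < 3, below threshold.
Round 4 — no new yes votes; cascade stops.

no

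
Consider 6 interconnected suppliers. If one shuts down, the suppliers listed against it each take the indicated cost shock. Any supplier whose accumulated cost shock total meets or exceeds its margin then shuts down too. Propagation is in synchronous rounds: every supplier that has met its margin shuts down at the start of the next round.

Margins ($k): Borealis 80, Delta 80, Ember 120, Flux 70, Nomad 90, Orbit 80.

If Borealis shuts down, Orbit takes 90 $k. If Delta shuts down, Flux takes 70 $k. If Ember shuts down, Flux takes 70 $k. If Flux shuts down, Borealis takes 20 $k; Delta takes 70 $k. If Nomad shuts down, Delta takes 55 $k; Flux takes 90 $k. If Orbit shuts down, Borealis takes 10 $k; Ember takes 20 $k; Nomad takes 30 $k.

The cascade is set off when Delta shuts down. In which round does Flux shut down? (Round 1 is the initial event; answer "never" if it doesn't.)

2

Round 1 — Delta shuts down (initial).
  Flux: +70 → 70 ≥ 70
Round 2 — Flux shuts down.
  Borealis: +20 → 20 < 80
No further shutdowns.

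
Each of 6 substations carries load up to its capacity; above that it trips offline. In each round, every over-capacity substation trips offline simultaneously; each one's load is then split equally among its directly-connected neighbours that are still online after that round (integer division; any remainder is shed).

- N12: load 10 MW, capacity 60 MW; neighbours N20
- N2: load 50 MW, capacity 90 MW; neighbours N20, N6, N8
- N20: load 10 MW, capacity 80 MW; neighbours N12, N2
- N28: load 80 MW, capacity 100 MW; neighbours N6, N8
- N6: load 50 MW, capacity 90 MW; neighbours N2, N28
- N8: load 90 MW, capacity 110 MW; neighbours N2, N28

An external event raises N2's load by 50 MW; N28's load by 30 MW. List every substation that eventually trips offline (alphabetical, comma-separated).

N2, N28, N6, N8

Round 1 — N2 at 100 > 90; N28 at 110 > 100. N2, N28 trip offline.
  N2 sheds 100 MW to N20, N6, N8: 33 each (1 lost).
    N20: 10+33 = 43 ≤ 80
    N6: 50+33 = 83 ≤ 90
    N8: 90+33 = 123 > 110
  N28 sheds 110 MW to N6, N8: 55 each.
    N6: 83+55 = 138 > 90
    N8: 123+55 = 178 > 110
Round 2 — N6, N8 trip offline.
  N6 sheds 138 MW: no online neighbours, lost.
  N8 sheds 178 MW: no online neighbours, lost.
No further trips.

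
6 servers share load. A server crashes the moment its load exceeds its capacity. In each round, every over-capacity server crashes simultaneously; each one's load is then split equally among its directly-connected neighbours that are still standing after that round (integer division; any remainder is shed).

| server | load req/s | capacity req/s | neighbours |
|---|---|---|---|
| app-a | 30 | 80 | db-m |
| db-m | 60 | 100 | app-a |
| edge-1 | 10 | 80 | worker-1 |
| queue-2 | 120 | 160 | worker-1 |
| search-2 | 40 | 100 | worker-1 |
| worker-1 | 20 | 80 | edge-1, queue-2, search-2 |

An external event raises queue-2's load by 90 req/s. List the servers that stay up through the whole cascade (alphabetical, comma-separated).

Round 1 — queue-2 at 210 > 160. queue-2 crashes.
  queue-2 sheds 210 req/s to worker-1: 210 each.
    worker-1: 20+210 = 230 > 80
Round 2 — worker-1 crashes.
  worker-1 sheds 230 req/s to edge-1, search-2: 115 each.
    edge-1: 10+115 = 125 > 80
    search-2: 40+115 = 155 > 100
Round 3 — edge-1, search-2 crash.
  edge-1 sheds 125 req/s: no online neighbours, lost.
  search-2 sheds 155 req/s: no online neighbours, lost.
No further crashes.

app-a, db-m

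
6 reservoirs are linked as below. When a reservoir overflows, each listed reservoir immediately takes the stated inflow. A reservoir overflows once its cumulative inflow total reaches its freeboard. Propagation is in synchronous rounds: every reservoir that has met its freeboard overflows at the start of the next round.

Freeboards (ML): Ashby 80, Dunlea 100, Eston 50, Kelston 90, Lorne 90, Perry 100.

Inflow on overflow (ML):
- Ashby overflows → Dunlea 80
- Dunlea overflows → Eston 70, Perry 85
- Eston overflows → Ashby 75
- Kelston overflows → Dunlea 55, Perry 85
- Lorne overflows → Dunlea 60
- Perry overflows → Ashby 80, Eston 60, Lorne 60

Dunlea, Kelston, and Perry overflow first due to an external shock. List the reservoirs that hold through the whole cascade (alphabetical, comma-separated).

Round 1 — Dunlea, Kelston, Perry overflow (initial).
  Ashby: +80 → 80 ≥ 80
  Eston: +70+60 → 130 ≥ 50
  Lorne: +60 → 60 < 90
Round 2 — Ashby, Eston overflow.
No further overflows.

Lorne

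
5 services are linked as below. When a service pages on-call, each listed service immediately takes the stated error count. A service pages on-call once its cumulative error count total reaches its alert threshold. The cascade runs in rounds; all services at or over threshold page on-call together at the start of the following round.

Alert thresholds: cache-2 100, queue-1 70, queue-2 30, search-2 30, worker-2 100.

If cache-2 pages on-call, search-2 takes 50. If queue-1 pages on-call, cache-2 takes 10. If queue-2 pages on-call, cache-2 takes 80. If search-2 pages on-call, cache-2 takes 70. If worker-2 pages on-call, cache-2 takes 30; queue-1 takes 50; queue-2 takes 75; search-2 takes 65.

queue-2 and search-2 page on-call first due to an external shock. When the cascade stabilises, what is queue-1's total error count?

0

Round 1 — queue-2, search-2 page on-call (initial).
  cache-2: +80+70 → 150 ≥ 100
Round 2 — cache-2 pages on-call.
No further pages.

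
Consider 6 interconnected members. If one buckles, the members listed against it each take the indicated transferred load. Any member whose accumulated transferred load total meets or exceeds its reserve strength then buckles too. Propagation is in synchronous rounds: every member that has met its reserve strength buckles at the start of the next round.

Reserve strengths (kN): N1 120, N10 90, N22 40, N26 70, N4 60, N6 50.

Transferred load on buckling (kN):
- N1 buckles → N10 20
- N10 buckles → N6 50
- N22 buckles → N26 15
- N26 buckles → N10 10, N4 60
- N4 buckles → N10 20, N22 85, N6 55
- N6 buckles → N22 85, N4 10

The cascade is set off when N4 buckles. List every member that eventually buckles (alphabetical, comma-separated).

Round 1 — N4 buckles (initial).
  N10: +20 → 20 < 90
  N22: +85 → 85 ≥ 40
  N6: +55 → 55 ≥ 50
Round 2 — N22, N6 buckle.
  N26: +15 → 15 < 70
No further bucklings.

N22, N4, N6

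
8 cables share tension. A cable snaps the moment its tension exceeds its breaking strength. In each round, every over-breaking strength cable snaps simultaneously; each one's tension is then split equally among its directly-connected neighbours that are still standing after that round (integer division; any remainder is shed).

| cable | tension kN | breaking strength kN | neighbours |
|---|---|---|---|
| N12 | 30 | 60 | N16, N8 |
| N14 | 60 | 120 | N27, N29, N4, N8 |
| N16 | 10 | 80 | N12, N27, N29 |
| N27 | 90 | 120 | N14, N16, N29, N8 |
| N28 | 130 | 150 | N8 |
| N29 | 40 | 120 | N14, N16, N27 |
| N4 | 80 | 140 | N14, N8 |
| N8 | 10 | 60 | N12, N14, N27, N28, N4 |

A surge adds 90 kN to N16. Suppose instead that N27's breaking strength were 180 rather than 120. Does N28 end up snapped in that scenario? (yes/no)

With N27's breaking strength at 180:
Round 1 — N16 at 100 > 80. N16 snaps.
  N16 sheds 100 kN to N12, N27, N29: 33 each (1 lost).
    N12: 30+33 = 63 > 60
    N27: 90+33 = 123 ≤ 180
    N29: 40+33 = 73 ≤ 120
Round 2 — N12 snaps.
  N12 sheds 63 kN to N8: 63 each.
    N8: 10+63 = 73 > 60
Round 3 — N8 snaps.
  N8 sheds 73 kN to N14, N27, N28, N4: 18 each (1 lost).
    N14: 60+18 = 78 ≤ 120
    N27: 123+18 = 141 ≤ 180
    N28: 130+18 = 148 ≤ 150
    N4: 80+18 = 98 ≤ 140
No further breaks.

no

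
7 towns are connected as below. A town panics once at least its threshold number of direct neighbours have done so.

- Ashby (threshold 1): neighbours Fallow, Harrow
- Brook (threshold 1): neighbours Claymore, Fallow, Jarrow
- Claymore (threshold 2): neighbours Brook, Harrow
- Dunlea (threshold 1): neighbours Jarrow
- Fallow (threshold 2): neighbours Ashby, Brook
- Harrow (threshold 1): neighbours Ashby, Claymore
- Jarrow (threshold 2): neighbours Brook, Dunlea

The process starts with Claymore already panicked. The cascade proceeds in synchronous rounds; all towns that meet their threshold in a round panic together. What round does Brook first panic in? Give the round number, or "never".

2

Round 1 — Claymore panics (initial).
Round 2 — checking thresholds:
  Brook: 1 of 3 neighbours ≥ 1, panics.
  Harrow: 1 of 2 neighbours ≥ 1, panics.
Round 3 — checking thresholds:
  Ashby: 1 of 2 neighbours ≥ 1, panics.
  Fallow: 1 of 2 neighbours < 2, below threshold.
  Jarrow: 1 of 2 neighbours < 2, below threshold.
Round 4 — checking thresholds:
  Fallow: 2 of 2 neighbours ≥ 2, panics.
  Jarrow: 1 of 2 neighbours < 2, below threshold.
Round 5 — no new panics; cascade stops.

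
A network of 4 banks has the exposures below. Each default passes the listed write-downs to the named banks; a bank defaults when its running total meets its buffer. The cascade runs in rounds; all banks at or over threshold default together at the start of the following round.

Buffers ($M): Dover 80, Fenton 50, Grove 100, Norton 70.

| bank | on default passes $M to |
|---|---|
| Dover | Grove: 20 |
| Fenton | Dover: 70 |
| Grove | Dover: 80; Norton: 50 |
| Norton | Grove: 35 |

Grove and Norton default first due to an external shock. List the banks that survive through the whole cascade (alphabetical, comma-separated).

Fenton

Round 1 — Grove, Norton default (initial).
  Dover: +80 → 80 ≥ 80
Round 2 — Dover defaults.
No further defaults.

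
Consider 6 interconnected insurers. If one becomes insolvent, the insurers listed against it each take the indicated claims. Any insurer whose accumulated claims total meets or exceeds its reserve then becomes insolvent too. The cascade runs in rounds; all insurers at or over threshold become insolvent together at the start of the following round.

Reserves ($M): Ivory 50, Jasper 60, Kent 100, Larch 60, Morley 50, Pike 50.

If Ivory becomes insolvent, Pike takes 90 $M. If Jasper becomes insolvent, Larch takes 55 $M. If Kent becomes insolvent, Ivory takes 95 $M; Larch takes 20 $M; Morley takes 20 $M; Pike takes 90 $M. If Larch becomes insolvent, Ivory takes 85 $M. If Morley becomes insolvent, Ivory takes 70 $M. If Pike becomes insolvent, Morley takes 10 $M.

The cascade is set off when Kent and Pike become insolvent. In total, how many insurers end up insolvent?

Round 1 — Kent, Pike become insolvent (initial).
  Ivory: +95 → 95 ≥ 50
  Larch: +20 → 20 < 60
  Morley: +20+10 → 30 < 50
Round 2 — Ivory becomes insolvent.
No further insolvencies.

3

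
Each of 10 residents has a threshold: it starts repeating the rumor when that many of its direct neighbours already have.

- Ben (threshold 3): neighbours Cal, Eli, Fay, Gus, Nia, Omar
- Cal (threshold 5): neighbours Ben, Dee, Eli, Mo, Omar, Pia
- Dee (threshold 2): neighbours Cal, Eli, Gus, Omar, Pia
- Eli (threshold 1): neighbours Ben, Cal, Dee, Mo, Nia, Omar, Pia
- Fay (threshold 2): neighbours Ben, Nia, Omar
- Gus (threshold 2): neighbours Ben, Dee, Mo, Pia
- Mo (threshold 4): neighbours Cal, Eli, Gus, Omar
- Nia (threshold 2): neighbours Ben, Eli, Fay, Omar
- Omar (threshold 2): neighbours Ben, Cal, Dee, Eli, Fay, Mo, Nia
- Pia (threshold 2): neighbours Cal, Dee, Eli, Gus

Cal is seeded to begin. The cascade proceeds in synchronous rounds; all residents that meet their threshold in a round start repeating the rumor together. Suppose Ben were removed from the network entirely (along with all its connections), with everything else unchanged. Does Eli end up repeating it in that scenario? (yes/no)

yes

With Ben removed:
Round 1 — Cal starts repeating the rumor (initial).
Round 2 — checking thresholds:
  Dee: 1 of 5 neighbours < 2, below threshold.
  Eli: 1 of 6 neighbours ≥ 1, starts repeating the rumor.
  Mo: 1 of 4 neighbours < 4, below threshold.
  Omar: 1 of 6 neighbours < 2, below threshold.
  Pia: 1 of 4 neighbours < 2, below threshold.
Round 3 — checking thresholds:
  Dee: 2 of 5 neighbours ≥ 2, starts repeating the rumor.
  Mo: 2 of 4 neighbours < 4, below threshold.
  Nia: 1 of 3 neighbours < 2, below threshold.
  Omar: 2 of 6 neighbours ≥ 2, starts repeating the rumor.
  Pia: 2 of 4 neighbours ≥ 2, starts repeating the rumor.
Round 4 — checking thresholds:
  Fay: 1 of 2 neighbours < 2, below threshold.
  Gus: 2 of 3 neighbours ≥ 2, starts repeating the rumor.
  Mo: 3 of 4 neighbours < 4, below threshold.
  Nia: 2 of 3 neighbours ≥ 2, starts repeating the rumor.
Round 5 — checking thresholds:
  Fay: 2 of 2 neighbours ≥ 2, starts repeating the rumor.
  Mo: 4 of 4 neighbours ≥ 4, starts repeating the rumor.
Round 6 — no new spreads; cascade stops.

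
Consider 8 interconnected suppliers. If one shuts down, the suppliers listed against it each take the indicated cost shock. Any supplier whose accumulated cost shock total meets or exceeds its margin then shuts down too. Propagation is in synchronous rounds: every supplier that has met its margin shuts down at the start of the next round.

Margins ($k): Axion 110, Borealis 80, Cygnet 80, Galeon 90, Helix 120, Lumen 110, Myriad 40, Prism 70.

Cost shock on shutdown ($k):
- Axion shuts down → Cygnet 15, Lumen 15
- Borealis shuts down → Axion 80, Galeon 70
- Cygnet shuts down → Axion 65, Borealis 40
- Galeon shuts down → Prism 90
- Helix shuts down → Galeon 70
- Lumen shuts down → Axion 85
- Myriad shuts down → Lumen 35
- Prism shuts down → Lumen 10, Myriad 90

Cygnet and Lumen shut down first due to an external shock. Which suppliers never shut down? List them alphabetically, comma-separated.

Borealis, Galeon, Helix, Myriad, Prism

Round 1 — Cygnet, Lumen shut down (initial).
  Axion: +65+85 → 150 ≥ 110
  Borealis: +40 → 40 < 80
Round 2 — Axion shuts down.
No further shutdowns.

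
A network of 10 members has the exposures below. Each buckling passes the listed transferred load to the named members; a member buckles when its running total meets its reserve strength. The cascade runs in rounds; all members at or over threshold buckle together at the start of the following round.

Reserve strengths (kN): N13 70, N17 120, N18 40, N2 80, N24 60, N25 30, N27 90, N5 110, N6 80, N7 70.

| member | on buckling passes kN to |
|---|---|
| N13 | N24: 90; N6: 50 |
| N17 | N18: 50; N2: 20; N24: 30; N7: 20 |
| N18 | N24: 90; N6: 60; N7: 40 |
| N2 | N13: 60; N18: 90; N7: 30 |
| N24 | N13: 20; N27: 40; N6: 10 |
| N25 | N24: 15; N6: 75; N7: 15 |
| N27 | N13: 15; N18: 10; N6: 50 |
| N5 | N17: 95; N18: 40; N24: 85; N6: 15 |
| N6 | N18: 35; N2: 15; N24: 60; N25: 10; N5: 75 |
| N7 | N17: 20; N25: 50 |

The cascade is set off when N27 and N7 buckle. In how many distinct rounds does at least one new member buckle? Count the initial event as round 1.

Round 1 — N27, N7 buckle (initial).
  N13: +15 → 15 < 70
  N17: +20 → 20 < 120
  N18: +10 → 10 < 40
  N25: +50 → 50 ≥ 30
  N6: +50 → 50 < 80
Round 2 — N25 buckles.
  N24: +15 → 15 < 60
  N6: +75 → 125 ≥ 80
Round 3 — N6 buckles.
  N18: +35 → 45 ≥ 40
  N2: +15 → 15 < 80
  N24: +60 → 75 ≥ 60
  N5: +75 → 75 < 110
Round 4 — N18, N24 buckle.
  N13: +20 → 35 < 70
No further bucklings.

4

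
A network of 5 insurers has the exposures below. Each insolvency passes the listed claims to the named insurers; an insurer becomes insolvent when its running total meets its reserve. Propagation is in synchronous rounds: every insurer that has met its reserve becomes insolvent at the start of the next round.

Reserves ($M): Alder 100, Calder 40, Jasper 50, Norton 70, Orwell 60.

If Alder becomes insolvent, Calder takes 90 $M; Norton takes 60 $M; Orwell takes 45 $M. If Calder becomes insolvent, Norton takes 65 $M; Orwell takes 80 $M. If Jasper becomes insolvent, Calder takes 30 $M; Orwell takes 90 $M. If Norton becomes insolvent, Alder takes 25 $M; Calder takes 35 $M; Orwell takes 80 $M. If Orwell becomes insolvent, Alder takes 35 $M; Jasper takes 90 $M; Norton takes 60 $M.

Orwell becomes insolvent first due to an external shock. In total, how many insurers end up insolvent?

2

Round 1 — Orwell becomes insolvent (initial).
  Alder: +35 → 35 < 100
  Jasper: +90 → 90 ≥ 50
  Norton: +60 → 60 < 70
Round 2 — Jasper becomes insolvent.
  Calder: +30 → 30 < 40
No further insolvencies.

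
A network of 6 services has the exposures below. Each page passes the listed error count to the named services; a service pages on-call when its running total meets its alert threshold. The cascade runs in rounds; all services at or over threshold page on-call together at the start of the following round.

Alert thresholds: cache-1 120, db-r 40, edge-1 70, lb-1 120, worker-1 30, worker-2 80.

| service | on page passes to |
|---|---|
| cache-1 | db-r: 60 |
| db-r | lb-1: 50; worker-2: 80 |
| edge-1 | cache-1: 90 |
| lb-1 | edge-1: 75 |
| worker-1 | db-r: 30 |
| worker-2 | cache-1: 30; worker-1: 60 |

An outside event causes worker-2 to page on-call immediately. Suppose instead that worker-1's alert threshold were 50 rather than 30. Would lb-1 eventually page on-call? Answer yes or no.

no

With worker-1's alert threshold at 50:
Round 1 — worker-2 pages on-call (initial).
  cache-1: +30 → 30 < 120
  worker-1: +60 → 60 ≥ 50
Round 2 — worker-1 pages on-call.
  db-r: +30 → 30 < 40
No further pages.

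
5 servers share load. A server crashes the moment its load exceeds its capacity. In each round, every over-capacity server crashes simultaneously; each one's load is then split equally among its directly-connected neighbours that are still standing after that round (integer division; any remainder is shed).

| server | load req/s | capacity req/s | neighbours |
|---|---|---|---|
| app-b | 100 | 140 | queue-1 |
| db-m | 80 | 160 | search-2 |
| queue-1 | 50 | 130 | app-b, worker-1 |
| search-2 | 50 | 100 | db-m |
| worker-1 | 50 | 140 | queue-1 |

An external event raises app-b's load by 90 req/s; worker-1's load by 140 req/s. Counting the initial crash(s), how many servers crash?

3

Round 1 — app-b at 190 > 140; worker-1 at 190 > 140. app-b, worker-1 crash.
  app-b sheds 190 req/s to queue-1: 190 each.
    queue-1: 50+190 = 240 > 130
  worker-1 sheds 190 req/s to queue-1: 190 each.
    queue-1: 240+190 = 430 > 130
Round 2 — queue-1 crashes.
  queue-1 sheds 430 req/s: no online neighbours, lost.
No further crashes.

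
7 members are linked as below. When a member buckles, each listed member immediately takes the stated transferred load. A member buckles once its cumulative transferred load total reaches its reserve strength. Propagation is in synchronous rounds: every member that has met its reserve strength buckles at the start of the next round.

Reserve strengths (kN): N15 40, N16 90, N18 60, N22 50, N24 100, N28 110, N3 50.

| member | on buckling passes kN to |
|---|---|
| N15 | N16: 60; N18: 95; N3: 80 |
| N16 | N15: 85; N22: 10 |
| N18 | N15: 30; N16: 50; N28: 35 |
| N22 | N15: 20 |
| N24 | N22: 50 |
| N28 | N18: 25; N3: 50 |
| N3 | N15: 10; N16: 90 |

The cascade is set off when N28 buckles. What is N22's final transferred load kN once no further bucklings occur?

10

Round 1 — N28 buckles (initial).
  N18: +25 → 25 < 60
  N3: +50 → 50 ≥ 50
Round 2 — N3 buckles.
  N15: +10 → 10 < 40
  N16: +90 → 90 ≥ 90
Round 3 — N16 buckles.
  N15: +85 → 95 ≥ 40
  N22: +10 → 10 < 50
Round 4 — N15 buckles.
  N18: +95 → 120 ≥ 60
Round 5 — N18 buckles.
No further bucklings.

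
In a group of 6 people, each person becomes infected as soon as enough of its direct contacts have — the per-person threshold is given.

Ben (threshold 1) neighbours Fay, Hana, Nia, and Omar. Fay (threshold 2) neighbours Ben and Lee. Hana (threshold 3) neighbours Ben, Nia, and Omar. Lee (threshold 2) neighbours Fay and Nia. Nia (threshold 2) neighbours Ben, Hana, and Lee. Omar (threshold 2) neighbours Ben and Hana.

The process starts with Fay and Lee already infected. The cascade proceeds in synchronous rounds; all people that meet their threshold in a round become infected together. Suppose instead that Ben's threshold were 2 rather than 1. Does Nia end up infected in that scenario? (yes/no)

With Ben's threshold at 2:
Round 1 — Fay, Lee become infected (initial).
Round 2 — no new infections; cascade stops.

no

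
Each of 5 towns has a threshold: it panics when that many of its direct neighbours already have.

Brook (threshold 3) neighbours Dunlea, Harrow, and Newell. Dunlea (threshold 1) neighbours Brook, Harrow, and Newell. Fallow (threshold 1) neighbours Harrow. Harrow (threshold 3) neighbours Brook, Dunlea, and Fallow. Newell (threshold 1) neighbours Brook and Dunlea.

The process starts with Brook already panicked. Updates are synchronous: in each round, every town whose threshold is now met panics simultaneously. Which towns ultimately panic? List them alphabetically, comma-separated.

Round 1 — Brook panics (initial).
Round 2 — checking thresholds:
  Dunlea: 1 of 3 neighbours ≥ 1, panics.
  Harrow: 1 of 3 neighbours < 3, below threshold.
  Newell: 1 of 2 neighbours ≥ 1, panics.
Round 3 — no new panics; cascade stops.

Brook, Dunlea, Newell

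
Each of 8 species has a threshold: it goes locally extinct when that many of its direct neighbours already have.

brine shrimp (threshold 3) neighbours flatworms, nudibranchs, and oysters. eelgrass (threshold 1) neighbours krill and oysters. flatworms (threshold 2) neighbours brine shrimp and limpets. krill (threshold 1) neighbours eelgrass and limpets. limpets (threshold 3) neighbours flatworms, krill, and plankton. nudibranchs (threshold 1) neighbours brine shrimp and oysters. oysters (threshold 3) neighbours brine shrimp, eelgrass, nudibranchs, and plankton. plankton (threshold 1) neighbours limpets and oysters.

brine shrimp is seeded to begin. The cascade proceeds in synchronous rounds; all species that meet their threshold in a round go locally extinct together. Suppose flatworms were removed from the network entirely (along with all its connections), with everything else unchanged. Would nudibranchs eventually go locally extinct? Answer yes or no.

yes

With flatworms removed:
Round 1 — brine shrimp goes locally extinct (initial).
Round 2 — checking thresholds:
  nudibranchs: 1 of 2 neighbours ≥ 1, goes locally extinct.
  oysters: 1 of 4 neighbours < 3, below threshold.
Round 3 — no new extinctions; cascade stops.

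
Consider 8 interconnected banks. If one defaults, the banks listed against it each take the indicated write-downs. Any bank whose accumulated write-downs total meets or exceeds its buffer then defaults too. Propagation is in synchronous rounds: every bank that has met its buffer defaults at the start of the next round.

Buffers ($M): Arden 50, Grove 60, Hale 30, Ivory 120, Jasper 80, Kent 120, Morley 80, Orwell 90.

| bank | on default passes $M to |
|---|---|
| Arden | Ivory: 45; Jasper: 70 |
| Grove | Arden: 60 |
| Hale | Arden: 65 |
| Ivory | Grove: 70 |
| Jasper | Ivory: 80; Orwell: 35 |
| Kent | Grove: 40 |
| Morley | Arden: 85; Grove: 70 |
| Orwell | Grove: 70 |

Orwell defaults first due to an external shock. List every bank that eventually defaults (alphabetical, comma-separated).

Round 1 — Orwell defaults (initial).
  Grove: +70 → 70 ≥ 60
Round 2 — Grove defaults.
  Arden: +60 → 60 ≥ 50
Round 3 — Arden defaults.
  Ivory: +45 → 45 < 120
  Jasper: +70 → 70 < 80
No further defaults.

Arden, Grove, Orwell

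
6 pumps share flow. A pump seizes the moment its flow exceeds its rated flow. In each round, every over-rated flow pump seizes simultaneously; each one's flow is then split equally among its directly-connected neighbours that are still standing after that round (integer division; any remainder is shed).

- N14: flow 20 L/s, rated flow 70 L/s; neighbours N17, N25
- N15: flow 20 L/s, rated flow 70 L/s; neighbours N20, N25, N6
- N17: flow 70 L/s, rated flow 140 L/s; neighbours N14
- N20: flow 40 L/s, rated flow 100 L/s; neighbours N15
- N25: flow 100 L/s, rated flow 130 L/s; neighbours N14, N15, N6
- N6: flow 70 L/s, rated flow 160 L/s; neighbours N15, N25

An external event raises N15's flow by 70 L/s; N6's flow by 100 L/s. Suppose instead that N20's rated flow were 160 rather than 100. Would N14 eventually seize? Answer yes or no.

With N20's rated flow at 160:
Round 1 — N15 at 90 > 70; N6 at 170 > 160. N15, N6 seize.
  N15 sheds 90 L/s to N20, N25: 45 each.
    N20: 40+45 = 85 ≤ 160
    N25: 100+45 = 145 > 130
  N6 sheds 170 L/s to N25: 170 each.
    N25: 145+170 = 315 > 130
Round 2 — N25 seizes.
  N25 sheds 315 L/s to N14: 315 each.
    N14: 20+315 = 335 > 70
Round 3 — N14 seizes.
  N14 sheds 335 L/s to N17: 335 each.
    N17: 70+335 = 405 > 140
Round 4 — N17 seizes.
  N17 sheds 405 L/s: no online neighbours, lost.
No further seizures.

yes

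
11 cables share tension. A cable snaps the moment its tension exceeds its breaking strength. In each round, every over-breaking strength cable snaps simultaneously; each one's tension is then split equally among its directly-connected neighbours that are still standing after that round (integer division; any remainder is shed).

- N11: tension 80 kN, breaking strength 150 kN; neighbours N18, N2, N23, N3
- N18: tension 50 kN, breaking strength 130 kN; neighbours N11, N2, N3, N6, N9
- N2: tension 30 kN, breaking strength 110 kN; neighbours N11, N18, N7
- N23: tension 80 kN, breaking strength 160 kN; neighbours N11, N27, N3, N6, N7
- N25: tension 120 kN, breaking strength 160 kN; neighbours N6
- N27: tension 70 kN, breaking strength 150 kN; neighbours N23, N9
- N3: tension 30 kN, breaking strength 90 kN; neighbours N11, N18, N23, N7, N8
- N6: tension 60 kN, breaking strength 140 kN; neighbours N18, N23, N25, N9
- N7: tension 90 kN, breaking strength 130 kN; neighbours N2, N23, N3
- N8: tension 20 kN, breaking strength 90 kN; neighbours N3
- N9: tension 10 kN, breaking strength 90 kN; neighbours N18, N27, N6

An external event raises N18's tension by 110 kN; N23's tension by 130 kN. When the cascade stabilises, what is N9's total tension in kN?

Round 1 — N18 at 160 > 130; N23 at 210 > 160. N18, N23 snap.
  N18 sheds 160 kN to N11, N2, N3, N6, N9: 32 each.
    N11: 80+32 = 112 ≤ 150
    N2: 30+32 = 62 ≤ 110
    N3: 30+32 = 62 ≤ 90
    N6: 60+32 = 92 ≤ 140
    N9: 10+32 = 42 ≤ 90
  N23 sheds 210 kN to N11, N27, N3, N6, N7: 42 each.
    N11: 112+42 = 154 > 150
    N27: 70+42 = 112 ≤ 150
    N3: 62+42 = 104 > 90
    N6: 92+42 = 134 ≤ 140
    N7: 90+42 = 132 > 130
Round 2 — N11, N3, N7 snap.
  N11 sheds 154 kN to N2: 154 each.
    N2: 62+154 = 216 > 110
  N3 sheds 104 kN to N8: 104 each.
    N8: 20+104 = 124 > 90
  N7 sheds 132 kN to N2: 132 each.
    N2: 216+132 = 348 > 110
Round 3 — N2, N8 snap.
  N2 sheds 348 kN: no online neighbours, lost.
  N8 sheds 124 kN: no online neighbours, lost.
No further breaks.

42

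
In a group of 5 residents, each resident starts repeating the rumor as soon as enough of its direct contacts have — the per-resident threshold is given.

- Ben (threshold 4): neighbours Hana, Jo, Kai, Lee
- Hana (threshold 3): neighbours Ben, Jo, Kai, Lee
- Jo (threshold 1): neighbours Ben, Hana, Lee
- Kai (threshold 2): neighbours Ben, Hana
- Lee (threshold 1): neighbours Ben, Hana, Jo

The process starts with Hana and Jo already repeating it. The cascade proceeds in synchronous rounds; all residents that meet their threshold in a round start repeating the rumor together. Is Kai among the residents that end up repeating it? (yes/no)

Round 1 — Hana, Jo start repeating the rumor (initial).
Round 2 — checking thresholds:
  Ben: 2 of 4 neighbours < 4, below threshold.
  Kai: 1 of 2 neighbours < 2, below threshold.
  Lee: 2 of 3 neighbours ≥ 1, starts repeating the rumor.
Round 3 — no new spreads; cascade stops.

no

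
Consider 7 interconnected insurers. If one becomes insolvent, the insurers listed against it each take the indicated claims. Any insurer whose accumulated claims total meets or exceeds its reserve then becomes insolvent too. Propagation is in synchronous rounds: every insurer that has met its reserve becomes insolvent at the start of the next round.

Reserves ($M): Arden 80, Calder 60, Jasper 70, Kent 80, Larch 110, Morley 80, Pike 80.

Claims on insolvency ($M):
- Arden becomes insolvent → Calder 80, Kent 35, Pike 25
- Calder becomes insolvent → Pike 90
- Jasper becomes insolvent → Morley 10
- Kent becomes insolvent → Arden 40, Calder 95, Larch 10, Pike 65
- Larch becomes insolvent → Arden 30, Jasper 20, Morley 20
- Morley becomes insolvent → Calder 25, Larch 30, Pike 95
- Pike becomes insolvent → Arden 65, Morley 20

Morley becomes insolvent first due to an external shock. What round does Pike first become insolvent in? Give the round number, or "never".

Round 1 — Morley becomes insolvent (initial).
  Calder: +25 → 25 < 60
  Larch: +30 → 30 < 110
  Pike: +95 → 95 ≥ 80
Round 2 — Pike becomes insolvent.
  Arden: +65 → 65 < 80
No further insolvencies.

2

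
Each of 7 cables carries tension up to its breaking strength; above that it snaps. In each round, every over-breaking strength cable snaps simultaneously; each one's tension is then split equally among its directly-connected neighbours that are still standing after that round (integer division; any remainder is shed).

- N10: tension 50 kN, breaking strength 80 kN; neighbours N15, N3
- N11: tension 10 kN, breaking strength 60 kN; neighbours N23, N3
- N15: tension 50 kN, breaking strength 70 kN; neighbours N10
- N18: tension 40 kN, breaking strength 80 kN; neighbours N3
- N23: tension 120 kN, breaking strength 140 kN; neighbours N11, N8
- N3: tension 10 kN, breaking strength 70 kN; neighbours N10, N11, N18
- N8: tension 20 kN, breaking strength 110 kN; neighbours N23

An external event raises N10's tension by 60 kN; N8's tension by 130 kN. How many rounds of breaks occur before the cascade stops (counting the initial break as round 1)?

Round 1 — N10 at 110 > 80; N8 at 150 > 110. N10, N8 snap.
  N10 sheds 110 kN to N15, N3: 55 each.
    N15: 50+55 = 105 > 70
    N3: 10+55 = 65 ≤ 70
  N8 sheds 150 kN to N23: 150 each.
    N23: 120+150 = 270 > 140
Round 2 — N15, N23 snap.
  N15 sheds 105 kN: no online neighbours, lost.
  N23 sheds 270 kN to N11: 270 each.
    N11: 10+270 = 280 > 60
Round 3 — N11 snaps.
  N11 sheds 280 kN to N3: 280 each.
    N3: 65+280 = 345 > 70
Round 4 — N3 snaps.
  N3 sheds 345 kN to N18: 345 each.
    N18: 40+345 = 385 > 80
Round 5 — N18 snaps.
  N18 sheds 385 kN: no online neighbours, lost.
No further breaks.

5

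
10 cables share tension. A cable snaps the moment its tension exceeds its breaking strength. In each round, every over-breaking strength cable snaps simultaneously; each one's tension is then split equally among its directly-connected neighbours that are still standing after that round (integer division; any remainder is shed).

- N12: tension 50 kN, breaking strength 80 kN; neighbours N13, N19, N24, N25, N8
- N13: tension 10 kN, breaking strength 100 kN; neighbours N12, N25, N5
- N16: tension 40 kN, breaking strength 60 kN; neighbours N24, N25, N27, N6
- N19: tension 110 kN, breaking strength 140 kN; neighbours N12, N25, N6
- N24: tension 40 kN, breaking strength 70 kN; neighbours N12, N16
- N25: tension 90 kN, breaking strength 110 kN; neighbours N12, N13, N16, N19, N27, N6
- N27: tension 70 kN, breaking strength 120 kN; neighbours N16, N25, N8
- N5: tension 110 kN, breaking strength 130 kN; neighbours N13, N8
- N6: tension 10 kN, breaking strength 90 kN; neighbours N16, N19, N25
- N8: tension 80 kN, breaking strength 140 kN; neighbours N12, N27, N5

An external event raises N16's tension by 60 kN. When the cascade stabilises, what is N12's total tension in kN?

73

Round 1 — N16 at 100 > 60. N16 snaps.
  N16 sheds 100 kN to N24, N25, N27, N6: 25 each.
    N24: 40+25 = 65 ≤ 70
    N25: 90+25 = 115 > 110
    N27: 70+25 = 95 ≤ 120
    N6: 10+25 = 35 ≤ 90
Round 2 — N25 snaps.
  N25 sheds 115 kN to N12, N13, N19, N27, N6: 23 each.
    N12: 50+23 = 73 ≤ 80
    N13: 10+23 = 33 ≤ 100
    N19: 110+23 = 133 ≤ 140
    N27: 95+23 = 118 ≤ 120
    N6: 35+23 = 58 ≤ 90
No further breaks.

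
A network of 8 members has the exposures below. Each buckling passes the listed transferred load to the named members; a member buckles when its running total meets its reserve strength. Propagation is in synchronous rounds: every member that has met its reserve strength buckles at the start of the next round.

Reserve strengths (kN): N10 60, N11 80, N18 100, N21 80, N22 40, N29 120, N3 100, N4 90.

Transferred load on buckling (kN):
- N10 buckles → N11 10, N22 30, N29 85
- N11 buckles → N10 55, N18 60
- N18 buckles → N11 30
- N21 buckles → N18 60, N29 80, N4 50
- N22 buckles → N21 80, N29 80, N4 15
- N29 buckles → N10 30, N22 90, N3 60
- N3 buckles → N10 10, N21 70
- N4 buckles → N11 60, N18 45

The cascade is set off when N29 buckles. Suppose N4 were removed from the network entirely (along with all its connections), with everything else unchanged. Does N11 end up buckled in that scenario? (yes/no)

With N4 removed:
Round 1 — N29 buckles (initial).
  N10: +30 → 30 < 60
  N22: +90 → 90 ≥ 40
  N3: +60 → 60 < 100
Round 2 — N22 buckles.
  N21: +80 → 80 ≥ 80
Round 3 — N21 buckles.
  N18: +60 → 60 < 100
No further bucklings.

no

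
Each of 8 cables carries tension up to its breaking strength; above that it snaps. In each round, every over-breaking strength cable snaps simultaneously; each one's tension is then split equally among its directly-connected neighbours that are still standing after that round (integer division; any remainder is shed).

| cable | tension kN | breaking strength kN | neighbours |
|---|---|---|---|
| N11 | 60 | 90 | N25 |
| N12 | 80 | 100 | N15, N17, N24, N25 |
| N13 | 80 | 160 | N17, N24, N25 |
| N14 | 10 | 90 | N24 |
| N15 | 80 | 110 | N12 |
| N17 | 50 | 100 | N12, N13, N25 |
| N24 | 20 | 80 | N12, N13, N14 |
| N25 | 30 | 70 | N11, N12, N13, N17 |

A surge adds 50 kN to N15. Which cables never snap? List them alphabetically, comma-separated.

Round 1 — N15 at 130 > 110. N15 snaps.
  N15 sheds 130 kN to N12: 130 each.
    N12: 80+130 = 210 > 100
Round 2 — N12 snaps.
  N12 sheds 210 kN to N17, N24, N25: 70 each.
    N17: 50+70 = 120 > 100
    N24: 20+70 = 90 > 80
    N25: 30+70 = 100 > 70
Round 3 — N17, N24, N25 snap.
  N17 sheds 120 kN to N13: 120 each.
    N13: 80+120 = 200 > 160
  N24 sheds 90 kN to N13, N14: 45 each.
    N13: 200+45 = 245 > 160
    N14: 10+45 = 55 ≤ 90
  N25 sheds 100 kN to N11, N13: 50 each.
    N11: 60+50 = 110 > 90
    N13: 245+50 = 295 > 160
Round 4 — N11, N13 snap.
  N11 sheds 110 kN: no online neighbours, lost.
  N13 sheds 295 kN: no online neighbours, lost.
No further breaks.

N14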